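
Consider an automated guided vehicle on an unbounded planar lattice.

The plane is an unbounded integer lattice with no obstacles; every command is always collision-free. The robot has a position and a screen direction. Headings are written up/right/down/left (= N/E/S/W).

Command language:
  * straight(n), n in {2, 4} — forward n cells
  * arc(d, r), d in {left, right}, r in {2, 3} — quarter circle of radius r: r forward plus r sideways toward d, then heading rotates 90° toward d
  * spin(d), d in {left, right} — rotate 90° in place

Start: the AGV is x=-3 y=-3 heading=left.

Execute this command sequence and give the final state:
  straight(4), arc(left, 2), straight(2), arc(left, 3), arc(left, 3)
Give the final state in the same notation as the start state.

t0: x=-3 y=-3 heading=left
1. straight(4) → x=-7 y=-3 heading=left
2. arc(left, 2) → x=-9 y=-5 heading=down
3. straight(2) → x=-9 y=-7 heading=down
4. arc(left, 3) → x=-6 y=-10 heading=right
5. arc(left, 3) → x=-3 y=-7 heading=up

x=-3 y=-7 heading=up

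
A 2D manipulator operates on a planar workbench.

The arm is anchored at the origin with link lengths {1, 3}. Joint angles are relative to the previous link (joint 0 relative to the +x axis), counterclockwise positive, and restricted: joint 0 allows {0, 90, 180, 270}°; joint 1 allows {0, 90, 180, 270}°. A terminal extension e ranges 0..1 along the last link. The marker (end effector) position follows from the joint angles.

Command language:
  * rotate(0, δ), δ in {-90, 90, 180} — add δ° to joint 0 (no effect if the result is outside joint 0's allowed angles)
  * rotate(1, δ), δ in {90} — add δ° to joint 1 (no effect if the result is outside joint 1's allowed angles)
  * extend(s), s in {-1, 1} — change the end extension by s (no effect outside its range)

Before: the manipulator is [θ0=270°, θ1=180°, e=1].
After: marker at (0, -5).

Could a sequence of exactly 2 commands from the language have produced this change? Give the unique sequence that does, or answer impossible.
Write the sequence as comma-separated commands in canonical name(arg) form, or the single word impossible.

t0: [θ0=270°, θ1=180°, e=1]
t=1 rotate(1, 90) ⇒ [θ0=270°, θ1=270°, e=1]
t=2 rotate(1, 90) ⇒ [θ0=270°, θ1=0°, e=1]
no rival 2-sequence matches.

rotate(1, 90), rotate(1, 90)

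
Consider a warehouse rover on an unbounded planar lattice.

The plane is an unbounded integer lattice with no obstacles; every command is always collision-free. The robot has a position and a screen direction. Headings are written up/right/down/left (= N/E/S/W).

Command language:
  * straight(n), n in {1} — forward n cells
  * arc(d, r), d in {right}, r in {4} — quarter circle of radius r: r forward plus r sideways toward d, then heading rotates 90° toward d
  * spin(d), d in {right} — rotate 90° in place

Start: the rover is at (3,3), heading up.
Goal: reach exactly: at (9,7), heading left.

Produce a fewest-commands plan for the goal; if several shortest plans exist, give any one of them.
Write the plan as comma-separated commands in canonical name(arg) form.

arc(right, 4), straight(1), straight(1), spin(right), spin(right)

from: at (3,3), heading up
t=1 arc(right, 4) ⇒ at (7,7), heading right
t=2 straight(1) ⇒ at (8,7), heading right
t=3 straight(1) ⇒ at (9,7), heading right
t=4 spin(right) ⇒ at (9,7), heading down
t=5 spin(right) ⇒ at (9,7), heading left
no 4-step plan works, so 5 is optimal.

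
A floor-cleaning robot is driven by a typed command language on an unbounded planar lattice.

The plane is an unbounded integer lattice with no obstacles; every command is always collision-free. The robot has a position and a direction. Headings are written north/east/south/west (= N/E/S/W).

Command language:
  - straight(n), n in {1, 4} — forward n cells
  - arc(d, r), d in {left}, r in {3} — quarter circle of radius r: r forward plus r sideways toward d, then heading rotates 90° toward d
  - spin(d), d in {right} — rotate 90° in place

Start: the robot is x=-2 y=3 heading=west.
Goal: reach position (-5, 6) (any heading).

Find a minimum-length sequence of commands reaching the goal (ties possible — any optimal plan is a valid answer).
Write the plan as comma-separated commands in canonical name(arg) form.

spin(right), arc(left, 3)

initial: x=-2 y=3 heading=west
[1] after spin(right): x=-2 y=3 heading=north
[2] after arc(left, 3): x=-5 y=6 heading=west
no 1-step plan works, so 2 is optimal.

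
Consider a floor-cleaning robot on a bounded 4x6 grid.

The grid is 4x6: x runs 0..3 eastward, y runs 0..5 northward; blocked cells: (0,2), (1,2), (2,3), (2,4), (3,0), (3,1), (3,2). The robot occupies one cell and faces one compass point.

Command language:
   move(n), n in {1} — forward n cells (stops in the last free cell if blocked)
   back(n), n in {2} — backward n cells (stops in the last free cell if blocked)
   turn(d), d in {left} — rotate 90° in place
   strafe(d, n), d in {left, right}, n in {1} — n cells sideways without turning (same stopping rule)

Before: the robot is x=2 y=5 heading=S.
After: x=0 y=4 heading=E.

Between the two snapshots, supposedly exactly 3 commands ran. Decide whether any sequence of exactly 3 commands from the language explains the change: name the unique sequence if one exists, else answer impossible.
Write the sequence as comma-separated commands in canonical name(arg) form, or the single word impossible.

key: position moved to (0,4) AND the heading swung to E — translation plus rotation needed
from: x=2 y=5 heading=S
step 1 (turn(left)): x=2 y=5 heading=E
step 2 (back(2)): x=0 y=5 heading=E
step 3 (strafe(right, 1)): x=0 y=4 heading=E
uniquely the one of 125 3-step routes that fits.

turn(left), back(2), strafe(right, 1)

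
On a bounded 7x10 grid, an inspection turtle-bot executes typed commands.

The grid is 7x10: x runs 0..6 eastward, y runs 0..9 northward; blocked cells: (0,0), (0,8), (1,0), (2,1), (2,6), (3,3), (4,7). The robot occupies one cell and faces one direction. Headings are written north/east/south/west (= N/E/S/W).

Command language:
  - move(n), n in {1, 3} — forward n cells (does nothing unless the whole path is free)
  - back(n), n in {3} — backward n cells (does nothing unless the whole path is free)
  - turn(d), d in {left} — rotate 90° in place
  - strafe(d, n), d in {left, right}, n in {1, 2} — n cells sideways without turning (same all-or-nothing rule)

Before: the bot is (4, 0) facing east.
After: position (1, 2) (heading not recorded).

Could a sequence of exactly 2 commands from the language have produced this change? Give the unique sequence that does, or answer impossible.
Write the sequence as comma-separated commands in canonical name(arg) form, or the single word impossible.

strafe(left, 2), back(3)

key: order matters: swapping strafe(left, 2) and back(3) lands elsewhere
initial: (4, 0) facing east
step 1 (strafe(left, 2)): (4, 2) facing east
step 2 (back(3)): (1, 2) facing east
all 64 alternatives checked — unique.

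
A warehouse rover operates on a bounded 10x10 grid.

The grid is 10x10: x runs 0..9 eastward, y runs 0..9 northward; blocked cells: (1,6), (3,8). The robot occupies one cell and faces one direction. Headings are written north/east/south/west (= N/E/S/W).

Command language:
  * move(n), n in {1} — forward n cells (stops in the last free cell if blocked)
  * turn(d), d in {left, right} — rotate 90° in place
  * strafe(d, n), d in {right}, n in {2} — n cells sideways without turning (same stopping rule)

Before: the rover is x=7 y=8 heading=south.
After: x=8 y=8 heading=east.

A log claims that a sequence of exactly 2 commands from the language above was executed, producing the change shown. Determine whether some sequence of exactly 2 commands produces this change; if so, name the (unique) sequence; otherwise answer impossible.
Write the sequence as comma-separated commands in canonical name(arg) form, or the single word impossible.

turn(left), move(1)

key: running move(1) before turn(left) would end elsewhere — order is forced
begin: x=7 y=8 heading=south
1. turn(left) → x=7 y=8 heading=east
2. move(1) → x=8 y=8 heading=east
all 16 alternatives checked — unique.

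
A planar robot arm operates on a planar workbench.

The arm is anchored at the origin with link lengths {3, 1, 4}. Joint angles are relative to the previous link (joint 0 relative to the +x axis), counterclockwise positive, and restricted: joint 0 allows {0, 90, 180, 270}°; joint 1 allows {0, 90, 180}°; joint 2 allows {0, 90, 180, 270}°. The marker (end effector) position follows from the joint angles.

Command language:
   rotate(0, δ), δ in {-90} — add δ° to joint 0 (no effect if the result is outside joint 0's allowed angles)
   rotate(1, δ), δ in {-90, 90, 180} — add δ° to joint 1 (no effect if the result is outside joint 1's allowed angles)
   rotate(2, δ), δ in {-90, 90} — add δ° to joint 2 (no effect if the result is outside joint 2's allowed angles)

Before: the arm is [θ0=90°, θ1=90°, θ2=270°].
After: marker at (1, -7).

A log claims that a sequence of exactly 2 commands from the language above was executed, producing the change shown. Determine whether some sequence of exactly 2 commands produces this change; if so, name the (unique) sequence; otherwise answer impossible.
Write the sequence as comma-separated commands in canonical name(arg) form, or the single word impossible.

rotate(0, -90), rotate(0, -90)

initial: [θ0=90°, θ1=90°, θ2=270°]
t=1 rotate(0, -90) ⇒ [θ0=0°, θ1=90°, θ2=270°]
t=2 rotate(0, -90) ⇒ [θ0=270°, θ1=90°, θ2=270°]
no rival 2-sequence matches.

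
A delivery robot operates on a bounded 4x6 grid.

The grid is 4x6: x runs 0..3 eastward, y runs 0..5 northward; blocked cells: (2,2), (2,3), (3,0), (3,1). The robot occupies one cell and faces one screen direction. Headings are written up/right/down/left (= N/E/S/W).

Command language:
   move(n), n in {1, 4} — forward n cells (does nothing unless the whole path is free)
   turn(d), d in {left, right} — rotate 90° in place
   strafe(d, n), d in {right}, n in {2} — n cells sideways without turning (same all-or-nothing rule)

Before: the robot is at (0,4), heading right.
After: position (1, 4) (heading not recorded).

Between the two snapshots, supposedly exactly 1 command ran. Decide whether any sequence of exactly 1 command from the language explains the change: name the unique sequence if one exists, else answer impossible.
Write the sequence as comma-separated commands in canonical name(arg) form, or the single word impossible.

t0: at (0,4), heading right
t=1 move(1) ⇒ at (1,4), heading right
all 5 alternatives checked — unique.

move(1)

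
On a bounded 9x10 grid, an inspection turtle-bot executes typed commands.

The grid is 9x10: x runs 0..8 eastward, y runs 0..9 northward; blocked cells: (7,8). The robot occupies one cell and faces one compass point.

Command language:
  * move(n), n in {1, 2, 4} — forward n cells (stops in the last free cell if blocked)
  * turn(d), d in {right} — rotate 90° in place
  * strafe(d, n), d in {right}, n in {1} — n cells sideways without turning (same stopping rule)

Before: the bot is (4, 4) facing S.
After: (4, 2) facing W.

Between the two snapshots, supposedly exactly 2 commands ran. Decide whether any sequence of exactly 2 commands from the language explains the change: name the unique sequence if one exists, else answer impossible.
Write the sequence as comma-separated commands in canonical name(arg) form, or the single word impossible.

key: position moved to (4,2) AND the heading swung to W — translation plus rotation needed
begin: (4, 4) facing S
1. move(2) → (4, 2) facing S
2. turn(right) → (4, 2) facing W
no other 2-command option fits: unique.

move(2), turn(right)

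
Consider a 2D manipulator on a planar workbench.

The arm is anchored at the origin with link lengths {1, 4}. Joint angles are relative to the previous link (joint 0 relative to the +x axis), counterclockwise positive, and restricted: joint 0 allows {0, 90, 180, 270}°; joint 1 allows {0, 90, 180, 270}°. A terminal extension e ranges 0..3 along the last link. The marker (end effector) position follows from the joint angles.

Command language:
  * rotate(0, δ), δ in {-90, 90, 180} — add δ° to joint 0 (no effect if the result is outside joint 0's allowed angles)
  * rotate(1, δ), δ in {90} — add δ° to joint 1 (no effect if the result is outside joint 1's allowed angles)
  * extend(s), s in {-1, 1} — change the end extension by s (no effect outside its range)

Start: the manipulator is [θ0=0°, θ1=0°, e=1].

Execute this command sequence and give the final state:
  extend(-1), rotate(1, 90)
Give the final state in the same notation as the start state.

[θ0=0°, θ1=90°, e=0]

start: [θ0=0°, θ1=0°, e=1]
t=1 extend(-1) ⇒ [θ0=0°, θ1=0°, e=0]
t=2 rotate(1, 90) ⇒ [θ0=0°, θ1=90°, e=0]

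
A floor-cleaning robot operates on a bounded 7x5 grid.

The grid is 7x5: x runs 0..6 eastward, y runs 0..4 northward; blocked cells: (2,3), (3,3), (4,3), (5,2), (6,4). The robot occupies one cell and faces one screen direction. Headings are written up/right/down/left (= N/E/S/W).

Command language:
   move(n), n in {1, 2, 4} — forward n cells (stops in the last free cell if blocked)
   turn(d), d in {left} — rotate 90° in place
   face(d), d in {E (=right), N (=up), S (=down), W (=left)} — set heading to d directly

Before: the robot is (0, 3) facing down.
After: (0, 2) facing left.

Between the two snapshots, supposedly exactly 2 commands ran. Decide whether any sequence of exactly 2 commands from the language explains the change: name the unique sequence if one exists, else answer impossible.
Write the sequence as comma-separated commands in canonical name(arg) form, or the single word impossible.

move(1), face(W)

key: position moved to (0,2) AND the heading swung to W — translation plus rotation needed
start: (0, 3) facing down
t=1 move(1) ⇒ (0, 2) facing down
t=2 face(W) ⇒ (0, 2) facing left
no other 2-command option fits: unique.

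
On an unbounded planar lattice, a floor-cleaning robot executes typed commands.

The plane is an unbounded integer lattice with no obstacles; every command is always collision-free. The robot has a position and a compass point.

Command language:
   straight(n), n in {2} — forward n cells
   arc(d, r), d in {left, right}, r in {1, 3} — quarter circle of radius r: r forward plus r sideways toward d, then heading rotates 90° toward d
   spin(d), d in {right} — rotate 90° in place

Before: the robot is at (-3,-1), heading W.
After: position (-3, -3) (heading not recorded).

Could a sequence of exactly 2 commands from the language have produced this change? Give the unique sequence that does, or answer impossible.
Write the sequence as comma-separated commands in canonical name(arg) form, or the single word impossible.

arc(left, 1), arc(left, 1)

initial: at (-3,-1), heading W
[1] after arc(left, 1): at (-4,-2), heading S
[2] after arc(left, 1): at (-3,-3), heading E
no other 2-command option fits: unique.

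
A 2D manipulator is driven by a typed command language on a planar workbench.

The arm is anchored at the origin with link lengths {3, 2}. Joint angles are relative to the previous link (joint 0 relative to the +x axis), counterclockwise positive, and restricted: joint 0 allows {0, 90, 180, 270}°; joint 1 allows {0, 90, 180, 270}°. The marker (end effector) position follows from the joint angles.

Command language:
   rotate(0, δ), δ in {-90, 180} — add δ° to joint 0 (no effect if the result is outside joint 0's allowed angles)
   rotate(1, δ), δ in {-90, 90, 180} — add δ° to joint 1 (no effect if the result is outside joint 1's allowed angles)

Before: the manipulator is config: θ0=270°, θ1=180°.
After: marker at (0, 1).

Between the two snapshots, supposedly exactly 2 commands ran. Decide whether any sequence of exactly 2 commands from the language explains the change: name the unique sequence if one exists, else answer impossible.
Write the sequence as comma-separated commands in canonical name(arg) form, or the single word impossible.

t0: config: θ0=270°, θ1=180°
t=1 rotate(0, -90) ⇒ config: θ0=180°, θ1=180°
t=2 rotate(0, -90) ⇒ config: θ0=90°, θ1=180°
uniquely the one of 25 2-step routes that fits.

rotate(0, -90), rotate(0, -90)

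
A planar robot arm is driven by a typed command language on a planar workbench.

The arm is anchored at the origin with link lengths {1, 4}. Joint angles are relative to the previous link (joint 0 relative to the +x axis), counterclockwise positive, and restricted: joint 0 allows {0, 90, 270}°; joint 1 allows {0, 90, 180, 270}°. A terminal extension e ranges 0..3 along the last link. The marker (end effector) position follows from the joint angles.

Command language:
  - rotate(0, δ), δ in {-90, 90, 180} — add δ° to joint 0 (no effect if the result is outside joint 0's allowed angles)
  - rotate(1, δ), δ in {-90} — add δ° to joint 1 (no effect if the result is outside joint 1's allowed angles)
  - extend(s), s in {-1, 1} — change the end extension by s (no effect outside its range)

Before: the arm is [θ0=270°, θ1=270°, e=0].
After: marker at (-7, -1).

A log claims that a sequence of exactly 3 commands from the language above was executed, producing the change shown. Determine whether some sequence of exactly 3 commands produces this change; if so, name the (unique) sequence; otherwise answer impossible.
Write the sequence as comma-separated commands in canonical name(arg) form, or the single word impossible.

extend(1), extend(1), extend(1)

t0: [θ0=270°, θ1=270°, e=0]
t=1 extend(1) ⇒ [θ0=270°, θ1=270°, e=1]
t=2 extend(1) ⇒ [θ0=270°, θ1=270°, e=2]
t=3 extend(1) ⇒ [θ0=270°, θ1=270°, e=3]
no other 3-command option fits: unique.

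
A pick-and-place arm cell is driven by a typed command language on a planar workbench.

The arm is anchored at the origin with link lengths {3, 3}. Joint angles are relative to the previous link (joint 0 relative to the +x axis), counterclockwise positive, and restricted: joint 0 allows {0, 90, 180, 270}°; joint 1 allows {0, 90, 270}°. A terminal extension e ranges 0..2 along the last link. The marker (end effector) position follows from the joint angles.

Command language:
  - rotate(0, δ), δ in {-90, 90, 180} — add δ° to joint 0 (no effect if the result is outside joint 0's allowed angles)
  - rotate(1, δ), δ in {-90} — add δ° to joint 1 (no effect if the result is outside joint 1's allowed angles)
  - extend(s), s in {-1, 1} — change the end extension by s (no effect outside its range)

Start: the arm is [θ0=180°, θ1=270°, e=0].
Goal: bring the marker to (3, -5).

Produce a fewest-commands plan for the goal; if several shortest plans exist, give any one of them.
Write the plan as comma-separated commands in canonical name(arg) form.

rotate(0, 180), extend(1), extend(1)

from: [θ0=180°, θ1=270°, e=0]
[1] after rotate(0, 180): [θ0=0°, θ1=270°, e=0]
[2] after extend(1): [θ0=0°, θ1=270°, e=1]
[3] after extend(1): [θ0=0°, θ1=270°, e=2]
shorter routes all fall short; 3 is best.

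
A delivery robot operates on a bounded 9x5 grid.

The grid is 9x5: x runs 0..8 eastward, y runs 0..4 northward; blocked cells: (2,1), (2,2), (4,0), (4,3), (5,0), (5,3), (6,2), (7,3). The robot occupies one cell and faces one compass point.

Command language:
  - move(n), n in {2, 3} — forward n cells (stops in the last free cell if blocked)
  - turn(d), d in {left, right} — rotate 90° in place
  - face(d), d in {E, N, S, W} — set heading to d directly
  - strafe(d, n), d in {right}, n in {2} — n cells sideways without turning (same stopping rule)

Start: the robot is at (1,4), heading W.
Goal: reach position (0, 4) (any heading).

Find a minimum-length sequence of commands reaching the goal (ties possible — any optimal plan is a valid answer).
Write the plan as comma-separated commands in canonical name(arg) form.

t0: at (1,4), heading W
1. move(2) → at (0,4), heading W
nothing shorter than 1 reaches the goal.

move(2)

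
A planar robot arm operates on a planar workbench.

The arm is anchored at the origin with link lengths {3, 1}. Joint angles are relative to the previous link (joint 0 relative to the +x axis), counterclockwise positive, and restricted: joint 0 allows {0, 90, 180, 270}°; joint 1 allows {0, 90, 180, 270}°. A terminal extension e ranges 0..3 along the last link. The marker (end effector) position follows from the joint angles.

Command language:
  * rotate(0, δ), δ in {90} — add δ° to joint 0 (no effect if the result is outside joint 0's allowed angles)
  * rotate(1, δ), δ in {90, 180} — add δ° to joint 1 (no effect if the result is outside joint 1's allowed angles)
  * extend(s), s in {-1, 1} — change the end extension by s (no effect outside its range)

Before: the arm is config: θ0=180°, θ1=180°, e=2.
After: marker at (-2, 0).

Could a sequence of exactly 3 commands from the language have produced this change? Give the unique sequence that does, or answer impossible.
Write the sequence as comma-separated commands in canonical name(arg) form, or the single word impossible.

begin: config: θ0=180°, θ1=180°, e=2
t=1 extend(-1) ⇒ config: θ0=180°, θ1=180°, e=1
t=2 extend(-1) ⇒ config: θ0=180°, θ1=180°, e=0
t=3 extend(-1) ⇒ config: θ0=180°, θ1=180°, e=0
no rival 3-sequence matches.

extend(-1), extend(-1), extend(-1)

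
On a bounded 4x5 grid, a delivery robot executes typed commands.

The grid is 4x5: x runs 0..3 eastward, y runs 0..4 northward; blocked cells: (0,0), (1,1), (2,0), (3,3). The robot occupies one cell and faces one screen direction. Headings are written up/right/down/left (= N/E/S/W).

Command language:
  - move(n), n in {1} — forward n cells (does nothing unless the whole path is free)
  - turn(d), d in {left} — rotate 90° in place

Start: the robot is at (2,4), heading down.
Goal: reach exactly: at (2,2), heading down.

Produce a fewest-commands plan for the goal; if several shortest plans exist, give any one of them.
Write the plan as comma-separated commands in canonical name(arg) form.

from: at (2,4), heading down
1. move(1) → at (2,3), heading down
2. move(1) → at (2,2), heading down
no 1-step plan works, so 2 is optimal.

move(1), move(1)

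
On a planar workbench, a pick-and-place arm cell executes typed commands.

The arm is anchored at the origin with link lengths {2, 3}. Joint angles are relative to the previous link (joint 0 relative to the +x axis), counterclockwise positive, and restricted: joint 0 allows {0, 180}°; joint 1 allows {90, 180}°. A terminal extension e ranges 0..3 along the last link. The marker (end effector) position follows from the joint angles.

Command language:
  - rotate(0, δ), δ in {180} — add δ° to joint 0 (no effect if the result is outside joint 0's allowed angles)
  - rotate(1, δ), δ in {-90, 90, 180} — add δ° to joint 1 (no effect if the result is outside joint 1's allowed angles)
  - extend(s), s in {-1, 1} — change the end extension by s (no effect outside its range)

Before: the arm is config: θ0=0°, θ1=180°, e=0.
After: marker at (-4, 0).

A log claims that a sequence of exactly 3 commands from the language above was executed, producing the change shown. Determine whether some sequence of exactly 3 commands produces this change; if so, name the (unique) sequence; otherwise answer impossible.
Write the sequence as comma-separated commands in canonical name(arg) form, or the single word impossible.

extend(1), extend(1), extend(1)

t0: config: θ0=0°, θ1=180°, e=0
step 1 (extend(1)): config: θ0=0°, θ1=180°, e=1
step 2 (extend(1)): config: θ0=0°, θ1=180°, e=2
step 3 (extend(1)): config: θ0=0°, θ1=180°, e=3
uniquely the one of 216 3-step routes that fits.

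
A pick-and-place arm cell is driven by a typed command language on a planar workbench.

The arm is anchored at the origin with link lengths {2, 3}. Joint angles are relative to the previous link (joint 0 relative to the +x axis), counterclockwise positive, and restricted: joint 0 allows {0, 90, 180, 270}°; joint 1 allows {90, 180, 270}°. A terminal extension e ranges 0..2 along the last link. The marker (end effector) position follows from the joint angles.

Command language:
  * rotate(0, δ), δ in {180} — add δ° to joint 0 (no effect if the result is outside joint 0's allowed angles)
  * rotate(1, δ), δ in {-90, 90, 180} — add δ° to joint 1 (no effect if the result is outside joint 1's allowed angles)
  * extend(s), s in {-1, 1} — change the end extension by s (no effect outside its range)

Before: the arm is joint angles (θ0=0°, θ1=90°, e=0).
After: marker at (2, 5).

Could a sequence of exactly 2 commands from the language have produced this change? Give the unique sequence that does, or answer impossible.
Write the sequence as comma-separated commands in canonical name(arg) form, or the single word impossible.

initial: joint angles (θ0=0°, θ1=90°, e=0)
1. extend(1) → joint angles (θ0=0°, θ1=90°, e=1)
2. extend(1) → joint angles (θ0=0°, θ1=90°, e=2)
no rival 2-sequence matches.

extend(1), extend(1)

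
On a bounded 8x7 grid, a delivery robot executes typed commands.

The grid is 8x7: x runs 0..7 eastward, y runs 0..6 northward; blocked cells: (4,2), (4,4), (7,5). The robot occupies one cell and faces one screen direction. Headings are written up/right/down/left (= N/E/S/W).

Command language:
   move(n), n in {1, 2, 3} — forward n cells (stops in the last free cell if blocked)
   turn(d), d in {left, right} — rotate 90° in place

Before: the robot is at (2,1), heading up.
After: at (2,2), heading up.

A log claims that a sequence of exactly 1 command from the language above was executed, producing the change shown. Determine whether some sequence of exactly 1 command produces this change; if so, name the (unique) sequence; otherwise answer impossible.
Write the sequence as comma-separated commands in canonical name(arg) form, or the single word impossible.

key: still facing N — the one step turns nothing
t0: at (2,1), heading up
t=1 move(1) ⇒ at (2,2), heading up
all 5 alternatives checked — unique.

move(1)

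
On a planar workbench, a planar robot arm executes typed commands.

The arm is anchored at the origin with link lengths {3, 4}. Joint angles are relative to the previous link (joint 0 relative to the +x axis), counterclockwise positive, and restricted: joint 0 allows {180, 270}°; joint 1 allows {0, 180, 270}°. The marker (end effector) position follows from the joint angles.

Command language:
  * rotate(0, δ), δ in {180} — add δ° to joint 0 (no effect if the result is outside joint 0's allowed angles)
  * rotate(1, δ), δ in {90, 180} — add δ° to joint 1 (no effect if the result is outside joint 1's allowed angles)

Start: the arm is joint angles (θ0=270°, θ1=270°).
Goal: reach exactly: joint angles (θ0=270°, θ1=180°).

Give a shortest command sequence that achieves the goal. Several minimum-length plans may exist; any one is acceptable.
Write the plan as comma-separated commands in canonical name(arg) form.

rotate(1, 90), rotate(1, 180)

begin: joint angles (θ0=270°, θ1=270°)
[1] after rotate(1, 90): joint angles (θ0=270°, θ1=0°)
[2] after rotate(1, 180): joint angles (θ0=270°, θ1=180°)
minimal: 2 command(s), checked below 2.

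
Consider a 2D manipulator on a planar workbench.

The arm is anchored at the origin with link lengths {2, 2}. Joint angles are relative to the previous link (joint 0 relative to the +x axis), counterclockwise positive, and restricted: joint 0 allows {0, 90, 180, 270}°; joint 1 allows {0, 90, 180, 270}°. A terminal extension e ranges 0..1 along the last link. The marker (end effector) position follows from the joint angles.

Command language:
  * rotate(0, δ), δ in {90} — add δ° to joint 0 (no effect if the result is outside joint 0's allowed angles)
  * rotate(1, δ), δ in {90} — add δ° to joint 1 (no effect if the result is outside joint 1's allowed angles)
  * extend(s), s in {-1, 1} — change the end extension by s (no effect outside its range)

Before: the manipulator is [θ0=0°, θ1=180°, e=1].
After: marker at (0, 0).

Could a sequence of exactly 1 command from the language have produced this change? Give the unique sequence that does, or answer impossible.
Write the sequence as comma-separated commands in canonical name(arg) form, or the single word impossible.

extend(-1)

begin: [θ0=0°, θ1=180°, e=1]
[1] after extend(-1): [θ0=0°, θ1=180°, e=0]
all 4 alternatives checked — unique.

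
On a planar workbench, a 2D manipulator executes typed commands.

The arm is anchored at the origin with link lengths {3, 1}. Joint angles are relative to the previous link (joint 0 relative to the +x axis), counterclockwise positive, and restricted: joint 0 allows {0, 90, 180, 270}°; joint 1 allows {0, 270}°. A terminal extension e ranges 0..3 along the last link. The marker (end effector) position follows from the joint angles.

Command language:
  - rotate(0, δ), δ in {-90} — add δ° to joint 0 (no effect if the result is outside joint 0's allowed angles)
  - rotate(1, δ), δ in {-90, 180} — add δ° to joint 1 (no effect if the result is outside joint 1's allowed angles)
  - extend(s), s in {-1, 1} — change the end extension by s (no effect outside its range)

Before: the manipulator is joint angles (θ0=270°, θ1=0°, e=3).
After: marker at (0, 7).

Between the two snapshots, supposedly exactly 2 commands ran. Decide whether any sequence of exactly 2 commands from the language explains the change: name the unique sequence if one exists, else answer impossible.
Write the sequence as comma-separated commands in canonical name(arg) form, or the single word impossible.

rotate(0, -90), rotate(0, -90)

begin: joint angles (θ0=270°, θ1=0°, e=3)
t=1 rotate(0, -90) ⇒ joint angles (θ0=180°, θ1=0°, e=3)
t=2 rotate(0, -90) ⇒ joint angles (θ0=90°, θ1=0°, e=3)
uniquely the one of 25 2-step routes that fits.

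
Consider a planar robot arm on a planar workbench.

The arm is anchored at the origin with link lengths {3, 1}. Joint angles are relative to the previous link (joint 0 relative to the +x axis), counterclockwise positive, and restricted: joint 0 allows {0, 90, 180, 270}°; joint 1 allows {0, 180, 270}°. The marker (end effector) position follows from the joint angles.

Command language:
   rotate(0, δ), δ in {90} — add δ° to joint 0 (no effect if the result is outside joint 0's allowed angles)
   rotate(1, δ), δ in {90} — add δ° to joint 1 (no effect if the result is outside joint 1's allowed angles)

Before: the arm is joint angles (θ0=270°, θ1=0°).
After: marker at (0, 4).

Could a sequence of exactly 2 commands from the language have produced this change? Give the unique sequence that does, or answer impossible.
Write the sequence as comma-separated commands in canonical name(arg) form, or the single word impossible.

t0: joint angles (θ0=270°, θ1=0°)
1. rotate(0, 90) → joint angles (θ0=0°, θ1=0°)
2. rotate(0, 90) → joint angles (θ0=90°, θ1=0°)
uniquely the one of 4 2-step routes that fits.

rotate(0, 90), rotate(0, 90)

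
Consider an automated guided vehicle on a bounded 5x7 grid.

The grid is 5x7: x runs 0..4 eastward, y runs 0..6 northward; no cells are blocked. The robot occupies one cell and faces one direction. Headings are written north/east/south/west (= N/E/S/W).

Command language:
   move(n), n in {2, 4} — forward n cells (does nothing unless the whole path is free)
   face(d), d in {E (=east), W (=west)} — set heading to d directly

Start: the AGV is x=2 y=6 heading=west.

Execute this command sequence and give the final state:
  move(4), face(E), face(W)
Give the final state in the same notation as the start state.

begin: x=2 y=6 heading=west
1. move(4) → x=2 y=6 heading=west
2. face(E) → x=2 y=6 heading=east
3. face(W) → x=2 y=6 heading=west

x=2 y=6 heading=west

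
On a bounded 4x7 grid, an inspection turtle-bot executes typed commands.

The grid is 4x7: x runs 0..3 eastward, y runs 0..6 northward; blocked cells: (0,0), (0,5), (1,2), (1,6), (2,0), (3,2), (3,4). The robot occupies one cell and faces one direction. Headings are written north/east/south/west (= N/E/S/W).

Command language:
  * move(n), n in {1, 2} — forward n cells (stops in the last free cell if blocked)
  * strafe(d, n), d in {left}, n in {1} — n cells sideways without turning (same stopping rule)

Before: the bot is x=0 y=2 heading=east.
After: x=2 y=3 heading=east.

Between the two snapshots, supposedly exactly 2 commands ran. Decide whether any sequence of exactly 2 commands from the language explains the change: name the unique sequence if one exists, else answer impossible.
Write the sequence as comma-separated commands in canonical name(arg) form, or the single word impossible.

strafe(left, 1), move(2)

key: running move(2) before strafe(left, 1) would end elsewhere — order is forced
start: x=0 y=2 heading=east
step 1 (strafe(left, 1)): x=0 y=3 heading=east
step 2 (move(2)): x=2 y=3 heading=east
all 9 alternatives checked — unique.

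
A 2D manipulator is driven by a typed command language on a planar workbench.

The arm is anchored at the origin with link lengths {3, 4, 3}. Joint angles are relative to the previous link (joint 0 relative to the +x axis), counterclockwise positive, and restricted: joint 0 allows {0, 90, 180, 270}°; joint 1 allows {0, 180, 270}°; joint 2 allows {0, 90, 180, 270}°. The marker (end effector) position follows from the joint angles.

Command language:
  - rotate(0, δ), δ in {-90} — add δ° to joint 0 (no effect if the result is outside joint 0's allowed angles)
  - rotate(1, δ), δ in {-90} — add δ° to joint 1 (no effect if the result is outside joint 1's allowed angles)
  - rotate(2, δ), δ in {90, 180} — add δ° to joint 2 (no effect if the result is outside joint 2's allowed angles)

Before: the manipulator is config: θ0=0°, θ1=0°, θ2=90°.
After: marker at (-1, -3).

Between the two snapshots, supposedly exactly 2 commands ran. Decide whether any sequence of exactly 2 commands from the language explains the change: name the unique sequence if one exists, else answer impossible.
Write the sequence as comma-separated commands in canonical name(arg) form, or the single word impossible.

begin: config: θ0=0°, θ1=0°, θ2=90°
[1] after rotate(1, -90): config: θ0=0°, θ1=270°, θ2=90°
[2] after rotate(1, -90): config: θ0=0°, θ1=180°, θ2=90°
uniquely the one of 16 2-step routes that fits.

rotate(1, -90), rotate(1, -90)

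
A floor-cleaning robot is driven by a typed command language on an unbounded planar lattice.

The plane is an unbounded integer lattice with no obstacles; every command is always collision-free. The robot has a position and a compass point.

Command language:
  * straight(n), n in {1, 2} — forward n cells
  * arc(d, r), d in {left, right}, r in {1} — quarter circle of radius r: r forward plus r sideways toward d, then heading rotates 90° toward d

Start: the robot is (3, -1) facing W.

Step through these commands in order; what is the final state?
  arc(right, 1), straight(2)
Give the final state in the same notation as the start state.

(2, 2) facing N

t0: (3, -1) facing W
step 1 (arc(right, 1)): (2, 0) facing N
step 2 (straight(2)): (2, 2) facing N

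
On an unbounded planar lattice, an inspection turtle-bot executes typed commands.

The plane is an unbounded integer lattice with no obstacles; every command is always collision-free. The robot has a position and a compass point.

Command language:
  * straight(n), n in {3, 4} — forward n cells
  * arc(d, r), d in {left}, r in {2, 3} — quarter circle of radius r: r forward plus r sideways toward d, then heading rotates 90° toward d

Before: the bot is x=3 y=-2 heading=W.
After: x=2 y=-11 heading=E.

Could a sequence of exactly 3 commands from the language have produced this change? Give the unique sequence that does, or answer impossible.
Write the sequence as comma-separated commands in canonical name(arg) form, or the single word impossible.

arc(left, 3), straight(4), arc(left, 2)

key: position moved to (2,-11) AND the heading swung to E — translation plus rotation needed
begin: x=3 y=-2 heading=W
step 1 (arc(left, 3)): x=0 y=-5 heading=S
step 2 (straight(4)): x=0 y=-9 heading=S
step 3 (arc(left, 2)): x=2 y=-11 heading=E
all 64 alternatives checked — unique.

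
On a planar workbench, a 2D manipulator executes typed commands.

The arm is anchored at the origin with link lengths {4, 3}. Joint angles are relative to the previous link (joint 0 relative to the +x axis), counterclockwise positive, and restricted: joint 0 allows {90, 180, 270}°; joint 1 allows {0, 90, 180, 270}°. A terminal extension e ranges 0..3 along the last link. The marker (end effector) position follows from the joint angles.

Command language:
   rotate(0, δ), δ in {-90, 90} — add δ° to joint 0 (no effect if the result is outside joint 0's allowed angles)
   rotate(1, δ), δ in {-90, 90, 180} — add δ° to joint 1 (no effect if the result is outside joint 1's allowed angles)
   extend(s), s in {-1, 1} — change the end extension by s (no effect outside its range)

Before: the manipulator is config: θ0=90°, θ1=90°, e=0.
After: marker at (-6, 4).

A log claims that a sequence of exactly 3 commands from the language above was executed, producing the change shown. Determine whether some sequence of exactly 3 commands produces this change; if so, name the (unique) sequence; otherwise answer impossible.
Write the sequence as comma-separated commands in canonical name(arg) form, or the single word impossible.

extend(1), extend(1), extend(1)

begin: config: θ0=90°, θ1=90°, e=0
1. extend(1) → config: θ0=90°, θ1=90°, e=1
2. extend(1) → config: θ0=90°, θ1=90°, e=2
3. extend(1) → config: θ0=90°, θ1=90°, e=3
no other 3-command option fits: unique.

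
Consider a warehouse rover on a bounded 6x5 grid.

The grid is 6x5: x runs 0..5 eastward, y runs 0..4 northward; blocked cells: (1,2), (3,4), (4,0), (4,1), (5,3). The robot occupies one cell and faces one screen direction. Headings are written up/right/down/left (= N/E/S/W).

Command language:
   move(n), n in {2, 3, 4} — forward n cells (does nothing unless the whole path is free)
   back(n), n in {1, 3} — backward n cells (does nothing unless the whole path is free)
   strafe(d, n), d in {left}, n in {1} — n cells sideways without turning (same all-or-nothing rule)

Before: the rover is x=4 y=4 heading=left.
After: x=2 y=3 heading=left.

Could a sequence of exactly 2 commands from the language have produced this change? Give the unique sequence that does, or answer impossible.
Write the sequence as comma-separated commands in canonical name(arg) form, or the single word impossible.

strafe(left, 1), move(2)

key: still facing W at the end — nothing in the sequence rotates
initial: x=4 y=4 heading=left
t=1 strafe(left, 1) ⇒ x=4 y=3 heading=left
t=2 move(2) ⇒ x=2 y=3 heading=left
no other 2-command option fits: unique.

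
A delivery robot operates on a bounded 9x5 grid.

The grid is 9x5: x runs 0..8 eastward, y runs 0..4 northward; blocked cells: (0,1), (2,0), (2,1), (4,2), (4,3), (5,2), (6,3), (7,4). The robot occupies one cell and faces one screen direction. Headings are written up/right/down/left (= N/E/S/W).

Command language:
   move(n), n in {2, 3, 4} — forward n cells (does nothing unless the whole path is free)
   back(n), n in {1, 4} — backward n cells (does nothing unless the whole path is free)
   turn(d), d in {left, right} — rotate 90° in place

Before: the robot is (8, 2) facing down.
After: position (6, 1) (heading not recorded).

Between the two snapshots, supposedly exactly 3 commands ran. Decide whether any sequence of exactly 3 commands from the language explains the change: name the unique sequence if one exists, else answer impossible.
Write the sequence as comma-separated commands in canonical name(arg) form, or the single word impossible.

impossible

checked all 3-command options: none fits.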